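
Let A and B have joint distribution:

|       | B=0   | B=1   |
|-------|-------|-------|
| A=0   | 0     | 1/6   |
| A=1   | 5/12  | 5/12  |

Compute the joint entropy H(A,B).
H(A,B) = -Σ P(A,B) log₂ P(A,B), summed over the non-zero cells:
H(A,B) = -[(1/6)·log₂(1/6) + (5/12)·log₂(5/12) + (5/12)·log₂(5/12)]
  = 0.4308 + 0.5263 + 0.5263
  = 1.4834 bits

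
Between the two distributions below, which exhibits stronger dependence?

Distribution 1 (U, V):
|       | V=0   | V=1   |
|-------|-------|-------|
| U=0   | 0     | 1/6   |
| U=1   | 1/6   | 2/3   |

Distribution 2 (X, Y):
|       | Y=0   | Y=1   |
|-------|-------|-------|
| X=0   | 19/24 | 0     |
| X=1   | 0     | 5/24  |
Distribution 1 (U, V):
Marginal P(U) (row sums):
  P(U=0) = 0 + 1/6 = 1/6
  P(U=1) = 1/6 + 2/3 = 5/6
Marginal P(V) (column sums):
  P(V=0) = 0 + 1/6 = 1/6
  P(V=1) = 1/6 + 2/3 = 5/6

H(U) = -[(1/6)·log₂(1/6) + (5/6)·log₂(5/6)]
  = 0.4308 + 0.2192
  = 0.6500 bits
H(V) = -[(1/6)·log₂(1/6) + (5/6)·log₂(5/6)]
  = 0.4308 + 0.2192
  = 0.6500 bits
H(U,V) = -[(1/6)·log₂(1/6) + (1/6)·log₂(1/6) + (2/3)·log₂(2/3)]
  = 0.4308 + 0.4308 + 0.3900
  = 1.2516 bits

I(U;V) = H(U) + H(V) - H(U,V)
  = 0.6500 + 0.6500 - 1.2516
  = 0.0484 bits

Distribution 2 (X, Y):
Marginal P(X) (row sums):
  P(X=0) = 19/24 + 0 = 19/24
  P(X=1) = 0 + 5/24 = 5/24
Marginal P(Y) (column sums):
  P(Y=0) = 19/24 + 0 = 19/24
  P(Y=1) = 0 + 5/24 = 5/24

H(X) = -[(19/24)·log₂(19/24) + (5/24)·log₂(5/24)]
  = 0.2668 + 0.4715
  = 0.7383 bits
H(Y) = -[(19/24)·log₂(19/24) + (5/24)·log₂(5/24)]
  = 0.2668 + 0.4715
  = 0.7383 bits
H(X,Y) = -[(19/24)·log₂(19/24) + (5/24)·log₂(5/24)]
  = 0.2668 + 0.4715
  = 0.7383 bits

I(X;Y) = H(X) + H(Y) - H(X,Y)
  = 0.7383 + 0.7383 - 0.7383
  = 0.7383 bits

I(X;Y) = 0.7383 bits > I(U;V) = 0.0484 bits, so (X, Y) has the higher mutual information (stronger dependence).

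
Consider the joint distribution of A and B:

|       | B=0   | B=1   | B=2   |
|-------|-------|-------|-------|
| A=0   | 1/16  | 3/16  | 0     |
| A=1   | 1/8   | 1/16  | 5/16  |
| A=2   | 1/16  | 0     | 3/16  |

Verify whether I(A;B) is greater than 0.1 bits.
Marginal P(A) (row sums):
  P(A=0) = 1/16 + 3/16 + 0 = 1/4
  P(A=1) = 1/8 + 1/16 + 5/16 = 1/2
  P(A=2) = 1/16 + 0 + 3/16 = 1/4
Marginal P(B) (column sums):
  P(B=0) = 1/16 + 1/8 + 1/16 = 1/4
  P(B=1) = 3/16 + 1/16 + 0 = 1/4
  P(B=2) = 0 + 5/16 + 3/16 = 1/2

H(A) = -[(1/4)·log₂(1/4) + (1/2)·log₂(1/2) + (1/4)·log₂(1/4)]
  = 0.5000 + 0.5000 + 0.5000
  = 1.5000 bits
H(B) = -[(1/4)·log₂(1/4) + (1/4)·log₂(1/4) + (1/2)·log₂(1/2)]
  = 0.5000 + 0.5000 + 0.5000
  = 1.5000 bits
H(A,B) = -[(1/16)·log₂(1/16) + (3/16)·log₂(3/16) + (1/8)·log₂(1/8) + (1/16)·log₂(1/16) + (5/16)·log₂(5/16) + (1/16)·log₂(1/16) + (3/16)·log₂(3/16)]
  = 0.2500 + 0.4528 + 0.3750 + 0.2500 + 0.5244 + 0.2500 + 0.4528
  = 2.5550 bits

I(A;B) = H(A) + H(B) - H(A,B)
  = 1.5000 + 1.5000 - 2.5550
  = 0.4450 bits

Yes. I(A;B) = 0.4450 bits, which is > 0.1 bits.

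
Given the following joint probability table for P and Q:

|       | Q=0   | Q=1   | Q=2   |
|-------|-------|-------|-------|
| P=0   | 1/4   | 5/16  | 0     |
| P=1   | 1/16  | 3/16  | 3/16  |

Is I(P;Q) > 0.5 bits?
Marginal P(P) (row sums):
  P(P=0) = 1/4 + 5/16 + 0 = 9/16
  P(P=1) = 1/16 + 3/16 + 3/16 = 7/16
Marginal P(Q) (column sums):
  P(Q=0) = 1/4 + 1/16 = 5/16
  P(Q=1) = 5/16 + 3/16 = 1/2
  P(Q=2) = 0 + 3/16 = 3/16

H(P) = -[(9/16)·log₂(9/16) + (7/16)·log₂(7/16)]
  = 0.4669 + 0.5218
  = 0.9887 bits
H(Q) = -[(5/16)·log₂(5/16) + (1/2)·log₂(1/2) + (3/16)·log₂(3/16)]
  = 0.5244 + 0.5000 + 0.4528
  = 1.4772 bits
H(P,Q) = -[(1/4)·log₂(1/4) + (5/16)·log₂(5/16) + (1/16)·log₂(1/16) + (3/16)·log₂(3/16) + (3/16)·log₂(3/16)]
  = 0.5000 + 0.5244 + 0.2500 + 0.4528 + 0.4528
  = 2.1800 bits

I(P;Q) = H(P) + H(Q) - H(P,Q)
  = 0.9887 + 1.4772 - 2.1800
  = 0.2859 bits

No. I(P;Q) = 0.2859 bits, which is ≤ 0.5 bits.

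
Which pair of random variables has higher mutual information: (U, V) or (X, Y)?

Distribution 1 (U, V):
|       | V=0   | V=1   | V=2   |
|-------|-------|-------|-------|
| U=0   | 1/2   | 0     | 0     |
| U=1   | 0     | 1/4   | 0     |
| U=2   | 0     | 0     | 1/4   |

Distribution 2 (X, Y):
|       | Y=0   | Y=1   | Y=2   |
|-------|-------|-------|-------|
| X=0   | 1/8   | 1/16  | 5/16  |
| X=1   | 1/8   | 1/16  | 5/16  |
Distribution 1 (U, V):
Marginal P(U) (row sums):
  P(U=0) = 1/2 + 0 + 0 = 1/2
  P(U=1) = 0 + 1/4 + 0 = 1/4
  P(U=2) = 0 + 0 + 1/4 = 1/4
Marginal P(V) (column sums):
  P(V=0) = 1/2 + 0 + 0 = 1/2
  P(V=1) = 0 + 1/4 + 0 = 1/4
  P(V=2) = 0 + 0 + 1/4 = 1/4

H(U) = -[(1/2)·log₂(1/2) + (1/4)·log₂(1/4) + (1/4)·log₂(1/4)]
  = 0.5000 + 0.5000 + 0.5000
  = 1.5000 bits
H(V) = -[(1/2)·log₂(1/2) + (1/4)·log₂(1/4) + (1/4)·log₂(1/4)]
  = 0.5000 + 0.5000 + 0.5000
  = 1.5000 bits
H(U,V) = -[(1/2)·log₂(1/2) + (1/4)·log₂(1/4) + (1/4)·log₂(1/4)]
  = 0.5000 + 0.5000 + 0.5000
  = 1.5000 bits

I(U;V) = H(U) + H(V) - H(U,V)
  = 1.5000 + 1.5000 - 1.5000
  = 1.5000 bits

Distribution 2 (X, Y):
Marginal P(X) (row sums):
  P(X=0) = 1/8 + 1/16 + 5/16 = 1/2
  P(X=1) = 1/8 + 1/16 + 5/16 = 1/2
Marginal P(Y) (column sums):
  P(Y=0) = 1/8 + 1/8 = 1/4
  P(Y=1) = 1/16 + 1/16 = 1/8
  P(Y=2) = 5/16 + 5/16 = 5/8

H(X) = -[(1/2)·log₂(1/2) + (1/2)·log₂(1/2)]
  = 0.5000 + 0.5000
  = 1.0000 bits
H(Y) = -[(1/4)·log₂(1/4) + (1/8)·log₂(1/8) + (5/8)·log₂(5/8)]
  = 0.5000 + 0.3750 + 0.4238
  = 1.2988 bits
H(X,Y) = -[(1/8)·log₂(1/8) + (1/16)·log₂(1/16) + (5/16)·log₂(5/16) + (1/8)·log₂(1/8) + (1/16)·log₂(1/16) + (5/16)·log₂(5/16)]
  = 0.3750 + 0.2500 + 0.5244 + 0.3750 + 0.2500 + 0.5244
  = 2.2988 bits

I(X;Y) = H(X) + H(Y) - H(X,Y)
  = 1.0000 + 1.2988 - 2.2988
  = 0.0000 bits

I(U;V) = 1.5000 bits > I(X;Y) = 0.0000 bits, so (U, V) has the higher mutual information (stronger dependence).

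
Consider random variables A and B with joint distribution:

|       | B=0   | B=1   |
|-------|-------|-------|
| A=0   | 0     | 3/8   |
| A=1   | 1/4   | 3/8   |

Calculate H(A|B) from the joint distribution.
Marginal P(B) (column sums):
  P(B=0) = 0 + 1/4 = 1/4
  P(B=1) = 3/8 + 3/8 = 3/4

H(A|B) = -Σ P(A,B)·log₂ P(A|B), where P(A|B) = P(A,B) / P(B)
  (cells with P(A,B) = 0 contribute 0)
  (A=0,B=1): P(A|B) = (3/8)/(3/4) = 1/2;  -(3/8)·log₂(1/2) = 0.3750
  (A=1,B=0): P(A|B) = (1/4)/(1/4) = 1;  -(1/4)·log₂(1) = 0.0000
  (A=1,B=1): P(A|B) = (3/8)/(3/4) = 1/2;  -(3/8)·log₂(1/2) = 0.3750
H(A|B) = 0.3750 + 0.0000 + 0.3750
  = 0.7500 bits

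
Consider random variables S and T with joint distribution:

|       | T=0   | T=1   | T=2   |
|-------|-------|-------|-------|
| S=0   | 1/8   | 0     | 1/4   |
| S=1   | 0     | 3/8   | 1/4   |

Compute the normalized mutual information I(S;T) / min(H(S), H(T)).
Marginal P(S) (row sums):
  P(S=0) = 1/8 + 0 + 1/4 = 3/8
  P(S=1) = 0 + 3/8 + 1/4 = 5/8
Marginal P(T) (column sums):
  P(T=0) = 1/8 + 0 = 1/8
  P(T=1) = 0 + 3/8 = 3/8
  P(T=2) = 1/4 + 1/4 = 1/2

H(S) = -[(3/8)·log₂(3/8) + (5/8)·log₂(5/8)]
  = 0.5306 + 0.4238
  = 0.9544 bits
H(T) = -[(1/8)·log₂(1/8) + (3/8)·log₂(3/8) + (1/2)·log₂(1/2)]
  = 0.3750 + 0.5306 + 0.5000
  = 1.4056 bits
H(S,T) = -[(1/8)·log₂(1/8) + (1/4)·log₂(1/4) + (3/8)·log₂(3/8) + (1/4)·log₂(1/4)]
  = 0.3750 + 0.5000 + 0.5306 + 0.5000
  = 1.9056 bits

I(S;T) = H(S) + H(T) - H(S,T)
  = 0.9544 + 1.4056 - 1.9056
  = 0.4544 bits

min(H(S), H(T)) = min(0.9544, 1.4056) = 0.9544 bits
Normalized MI = 0.4544 / 0.9544 = 0.4761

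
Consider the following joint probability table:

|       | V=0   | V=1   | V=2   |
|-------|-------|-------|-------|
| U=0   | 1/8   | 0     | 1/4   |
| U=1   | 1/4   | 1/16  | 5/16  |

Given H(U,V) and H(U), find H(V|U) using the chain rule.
From the chain rule: H(U,V) = H(U) + H(V|U)
Therefore: H(V|U) = H(U,V) - H(U)

H(U,V) = -[(1/8)·log₂(1/8) + (1/4)·log₂(1/4) + (1/4)·log₂(1/4) + (1/16)·log₂(1/16) + (5/16)·log₂(5/16)]
  = 0.3750 + 0.5000 + 0.5000 + 0.2500 + 0.5244
  = 2.1494 bits
Marginal P(U) (row sums):
  P(U=0) = 1/8 + 0 + 1/4 = 3/8
  P(U=1) = 1/4 + 1/16 + 5/16 = 5/8
H(U) = -[(3/8)·log₂(3/8) + (5/8)·log₂(5/8)]
  = 0.5306 + 0.4238
  = 0.9544 bits

H(V|U) = 2.1494 - 0.9544 = 1.1950 bits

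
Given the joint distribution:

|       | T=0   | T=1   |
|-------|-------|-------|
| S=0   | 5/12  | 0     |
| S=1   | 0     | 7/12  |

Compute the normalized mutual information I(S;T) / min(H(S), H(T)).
Marginal P(S) (row sums):
  P(S=0) = 5/12 + 0 = 5/12
  P(S=1) = 0 + 7/12 = 7/12
Marginal P(T) (column sums):
  P(T=0) = 5/12 + 0 = 5/12
  P(T=1) = 0 + 7/12 = 7/12

H(S) = -[(5/12)·log₂(5/12) + (7/12)·log₂(7/12)]
  = 0.5263 + 0.4536
  = 0.9799 bits
H(T) = -[(5/12)·log₂(5/12) + (7/12)·log₂(7/12)]
  = 0.5263 + 0.4536
  = 0.9799 bits
H(S,T) = -[(5/12)·log₂(5/12) + (7/12)·log₂(7/12)]
  = 0.5263 + 0.4536
  = 0.9799 bits

I(S;T) = H(S) + H(T) - H(S,T)
  = 0.9799 + 0.9799 - 0.9799
  = 0.9799 bits

min(H(S), H(T)) = min(0.9799, 0.9799) = 0.9799 bits
Normalized MI = 0.9799 / 0.9799 = 1.0000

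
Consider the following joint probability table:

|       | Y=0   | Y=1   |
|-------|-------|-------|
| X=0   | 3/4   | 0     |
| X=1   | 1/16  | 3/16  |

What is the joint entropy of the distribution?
H(X,Y) = -Σ P(X,Y) log₂ P(X,Y), summed over the non-zero cells:
H(X,Y) = -[(3/4)·log₂(3/4) + (1/16)·log₂(1/16) + (3/16)·log₂(3/16)]
  = 0.3113 + 0.2500 + 0.4528
  = 1.0141 bits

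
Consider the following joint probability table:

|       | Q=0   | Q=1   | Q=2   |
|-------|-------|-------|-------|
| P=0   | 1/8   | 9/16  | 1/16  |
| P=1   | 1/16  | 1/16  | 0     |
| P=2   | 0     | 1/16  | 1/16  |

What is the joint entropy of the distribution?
H(P,Q) = -Σ P(P,Q) log₂ P(P,Q), summed over the non-zero cells:
H(P,Q) = -[(1/8)·log₂(1/8) + (9/16)·log₂(9/16) + (1/16)·log₂(1/16) + (1/16)·log₂(1/16) + (1/16)·log₂(1/16) + (1/16)·log₂(1/16) + (1/16)·log₂(1/16)]
  = 0.3750 + 0.4669 + 0.2500 + 0.2500 + 0.2500 + 0.2500 + 0.2500
  = 2.0919 bits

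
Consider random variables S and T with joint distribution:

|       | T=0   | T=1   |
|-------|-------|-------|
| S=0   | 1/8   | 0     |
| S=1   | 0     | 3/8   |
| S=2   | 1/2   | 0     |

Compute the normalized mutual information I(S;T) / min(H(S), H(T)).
Marginal P(S) (row sums):
  P(S=0) = 1/8 + 0 = 1/8
  P(S=1) = 0 + 3/8 = 3/8
  P(S=2) = 1/2 + 0 = 1/2
Marginal P(T) (column sums):
  P(T=0) = 1/8 + 0 + 1/2 = 5/8
  P(T=1) = 0 + 3/8 + 0 = 3/8

H(S) = -[(1/8)·log₂(1/8) + (3/8)·log₂(3/8) + (1/2)·log₂(1/2)]
  = 0.3750 + 0.5306 + 0.5000
  = 1.4056 bits
H(T) = -[(5/8)·log₂(5/8) + (3/8)·log₂(3/8)]
  = 0.4238 + 0.5306
  = 0.9544 bits
H(S,T) = -[(1/8)·log₂(1/8) + (3/8)·log₂(3/8) + (1/2)·log₂(1/2)]
  = 0.3750 + 0.5306 + 0.5000
  = 1.4056 bits

I(S;T) = H(S) + H(T) - H(S,T)
  = 1.4056 + 0.9544 - 1.4056
  = 0.9544 bits

min(H(S), H(T)) = min(1.4056, 0.9544) = 0.9544 bits
Normalized MI = 0.9544 / 0.9544 = 1.0000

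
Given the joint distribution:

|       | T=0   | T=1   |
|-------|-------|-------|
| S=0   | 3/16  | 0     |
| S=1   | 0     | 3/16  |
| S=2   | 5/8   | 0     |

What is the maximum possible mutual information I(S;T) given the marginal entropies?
The upper bound on mutual information is I(S;T) ≤ min(H(S), H(T)).

Marginal P(S) (row sums):
  P(S=0) = 3/16 + 0 = 3/16
  P(S=1) = 0 + 3/16 = 3/16
  P(S=2) = 5/8 + 0 = 5/8
Marginal P(T) (column sums):
  P(T=0) = 3/16 + 0 + 5/8 = 13/16
  P(T=1) = 0 + 3/16 + 0 = 3/16

H(S) = -[(3/16)·log₂(3/16) + (3/16)·log₂(3/16) + (5/8)·log₂(5/8)]
  = 0.4528 + 0.4528 + 0.4238
  = 1.3294 bits
H(T) = -[(13/16)·log₂(13/16) + (3/16)·log₂(3/16)]
  = 0.2434 + 0.4528
  = 0.6962 bits

Maximum possible I(S;T) = min(1.3294, 0.6962) = 0.6962 bits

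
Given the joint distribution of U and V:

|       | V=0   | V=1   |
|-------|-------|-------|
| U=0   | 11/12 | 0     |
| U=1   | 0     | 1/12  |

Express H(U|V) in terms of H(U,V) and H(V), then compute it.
H(U|V) = H(U,V) - H(V)

Marginal P(V) (column sums):
  P(V=0) = 11/12 + 0 = 11/12
  P(V=1) = 0 + 1/12 = 1/12

H(U,V) = -[(11/12)·log₂(11/12) + (1/12)·log₂(1/12)]
  = 0.1151 + 0.2987
  = 0.4138 bits
H(V) = -[(11/12)·log₂(11/12) + (1/12)·log₂(1/12)]
  = 0.1151 + 0.2987
  = 0.4138 bits

H(U|V) = 0.4138 - 0.4138 = 0.0000 bits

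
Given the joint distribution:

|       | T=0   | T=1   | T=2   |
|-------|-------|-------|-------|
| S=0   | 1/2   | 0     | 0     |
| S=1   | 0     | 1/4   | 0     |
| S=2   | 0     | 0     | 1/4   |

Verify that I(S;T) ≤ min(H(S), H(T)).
Marginal P(S) (row sums):
  P(S=0) = 1/2 + 0 + 0 = 1/2
  P(S=1) = 0 + 1/4 + 0 = 1/4
  P(S=2) = 0 + 0 + 1/4 = 1/4
Marginal P(T) (column sums):
  P(T=0) = 1/2 + 0 + 0 = 1/2
  P(T=1) = 0 + 1/4 + 0 = 1/4
  P(T=2) = 0 + 0 + 1/4 = 1/4

H(S) = -[(1/2)·log₂(1/2) + (1/4)·log₂(1/4) + (1/4)·log₂(1/4)]
  = 0.5000 + 0.5000 + 0.5000
  = 1.5000 bits
H(T) = -[(1/2)·log₂(1/2) + (1/4)·log₂(1/4) + (1/4)·log₂(1/4)]
  = 0.5000 + 0.5000 + 0.5000
  = 1.5000 bits
H(S,T) = -[(1/2)·log₂(1/2) + (1/4)·log₂(1/4) + (1/4)·log₂(1/4)]
  = 0.5000 + 0.5000 + 0.5000
  = 1.5000 bits

I(S;T) = H(S) + H(T) - H(S,T)
  = 1.5000 + 1.5000 - 1.5000
  = 1.5000 bits

min(H(S), H(T)) = min(1.5000, 1.5000) = 1.5000 bits
Since 1.5000 ≤ 1.5000, the bound is satisfied ✓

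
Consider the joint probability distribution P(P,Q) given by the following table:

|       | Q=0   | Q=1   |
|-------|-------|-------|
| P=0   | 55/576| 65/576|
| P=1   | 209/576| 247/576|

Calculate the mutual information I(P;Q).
Marginal P(P) (row sums):
  P(P=0) = 55/576 + 65/576 = 5/24
  P(P=1) = 209/576 + 247/576 = 19/24
Marginal P(Q) (column sums):
  P(Q=0) = 55/576 + 209/576 = 11/24
  P(Q=1) = 65/576 + 247/576 = 13/24

H(P) = -[(5/24)·log₂(5/24) + (19/24)·log₂(19/24)]
  = 0.4715 + 0.2668
  = 0.7383 bits
H(Q) = -[(11/24)·log₂(11/24) + (13/24)·log₂(13/24)]
  = 0.5159 + 0.4791
  = 0.9950 bits
H(P,Q) = -[(55/576)·log₂(55/576) + (65/576)·log₂(65/576) + (209/576)·log₂(209/576) + (247/576)·log₂(247/576)]
  = 0.3236 + 0.3552 + 0.5307 + 0.5238
  = 1.7333 bits

I(P;Q) = H(P) + H(Q) - H(P,Q)
  = 0.7383 + 0.9950 - 1.7333
  = 0.0000 bits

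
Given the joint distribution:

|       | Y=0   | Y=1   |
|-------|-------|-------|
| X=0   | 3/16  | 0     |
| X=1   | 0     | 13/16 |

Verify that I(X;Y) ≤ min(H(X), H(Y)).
Marginal P(X) (row sums):
  P(X=0) = 3/16 + 0 = 3/16
  P(X=1) = 0 + 13/16 = 13/16
Marginal P(Y) (column sums):
  P(Y=0) = 3/16 + 0 = 3/16
  P(Y=1) = 0 + 13/16 = 13/16

H(X) = -[(3/16)·log₂(3/16) + (13/16)·log₂(13/16)]
  = 0.4528 + 0.2434
  = 0.6962 bits
H(Y) = -[(3/16)·log₂(3/16) + (13/16)·log₂(13/16)]
  = 0.4528 + 0.2434
  = 0.6962 bits
H(X,Y) = -[(3/16)·log₂(3/16) + (13/16)·log₂(13/16)]
  = 0.4528 + 0.2434
  = 0.6962 bits

I(X;Y) = H(X) + H(Y) - H(X,Y)
  = 0.6962 + 0.6962 - 0.6962
  = 0.6962 bits

min(H(X), H(Y)) = min(0.6962, 0.6962) = 0.6962 bits
Since 0.6962 ≤ 0.6962, the bound is satisfied ✓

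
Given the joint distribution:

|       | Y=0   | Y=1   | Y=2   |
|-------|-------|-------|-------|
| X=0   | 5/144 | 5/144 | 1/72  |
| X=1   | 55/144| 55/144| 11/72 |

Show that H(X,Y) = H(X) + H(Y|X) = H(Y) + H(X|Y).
Marginal P(X) (row sums):
  P(X=0) = 5/144 + 5/144 + 1/72 = 1/12
  P(X=1) = 55/144 + 55/144 + 11/72 = 11/12
Marginal P(Y) (column sums):
  P(Y=0) = 5/144 + 55/144 = 5/12
  P(Y=1) = 5/144 + 55/144 = 5/12
  P(Y=2) = 1/72 + 11/72 = 1/6

Decomposition 1: H(X) + H(Y|X)
H(X) = -[(1/12)·log₂(1/12) + (11/12)·log₂(11/12)]
  = 0.2987 + 0.1151
  = 0.4138 bits
H(Y|X) = -Σ P(X,Y)·log₂ P(Y|X), where P(Y|X) = P(X,Y) / P(X)
  (X=0,Y=0): P(Y|X) = (5/144)/(1/12) = 5/12;  -(5/144)·log₂(5/12) = 0.0439
  (X=0,Y=1): P(Y|X) = (5/144)/(1/12) = 5/12;  -(5/144)·log₂(5/12) = 0.0439
  (X=0,Y=2): P(Y|X) = (1/72)/(1/12) = 1/6;  -(1/72)·log₂(1/6) = 0.0359
  (X=1,Y=0): P(Y|X) = (55/144)/(11/12) = 5/12;  -(55/144)·log₂(5/12) = 0.4824
  (X=1,Y=1): P(Y|X) = (55/144)/(11/12) = 5/12;  -(55/144)·log₂(5/12) = 0.4824
  (X=1,Y=2): P(Y|X) = (11/72)/(11/12) = 1/6;  -(11/72)·log₂(1/6) = 0.3949
H(Y|X) = 0.0439 + 0.0439 + 0.0359 + 0.4824 + 0.4824 + 0.3949
  = 1.4834 bits
H(X) + H(Y|X) = 0.4138 + 1.4834 = 1.8972 bits

Decomposition 2: H(Y) + H(X|Y)
H(Y) = -[(5/12)·log₂(5/12) + (5/12)·log₂(5/12) + (1/6)·log₂(1/6)]
  = 0.5263 + 0.5263 + 0.4308
  = 1.4834 bits
H(X|Y) = -Σ P(X,Y)·log₂ P(X|Y), where P(X|Y) = P(X,Y) / P(Y)
  (X=0,Y=0): P(X|Y) = (5/144)/(5/12) = 1/12;  -(5/144)·log₂(1/12) = 0.1245
  (X=0,Y=1): P(X|Y) = (5/144)/(5/12) = 1/12;  -(5/144)·log₂(1/12) = 0.1245
  (X=0,Y=2): P(X|Y) = (1/72)/(1/6) = 1/12;  -(1/72)·log₂(1/12) = 0.0498
  (X=1,Y=0): P(X|Y) = (55/144)/(5/12) = 11/12;  -(55/144)·log₂(11/12) = 0.0479
  (X=1,Y=1): P(X|Y) = (55/144)/(5/12) = 11/12;  -(55/144)·log₂(11/12) = 0.0479
  (X=1,Y=2): P(X|Y) = (11/72)/(1/6) = 11/12;  -(11/72)·log₂(11/12) = 0.0192
H(X|Y) = 0.1245 + 0.1245 + 0.0498 + 0.0479 + 0.0479 + 0.0192
  = 0.4138 bits
H(Y) + H(X|Y) = 1.4834 + 0.4138 = 1.8972 bits

Direct computation of the joint entropy:
H(X,Y) = -[(5/144)·log₂(5/144) + (5/144)·log₂(5/144) + (1/72)·log₂(1/72) + (55/144)·log₂(55/144) + (55/144)·log₂(55/144) + (11/72)·log₂(11/72)]
  = 0.1683 + 0.1683 + 0.0857 + 0.5304 + 0.5304 + 0.4141
  = 1.8972 bits

All three agree: H(X,Y) = 1.8972 bits ✓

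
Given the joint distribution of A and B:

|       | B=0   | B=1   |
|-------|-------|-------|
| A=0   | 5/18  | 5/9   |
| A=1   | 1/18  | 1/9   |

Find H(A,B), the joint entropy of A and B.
H(A,B) = -Σ P(A,B) log₂ P(A,B), summed over the non-zero cells:
H(A,B) = -[(5/18)·log₂(5/18) + (5/9)·log₂(5/9) + (1/18)·log₂(1/18) + (1/9)·log₂(1/9)]
  = 0.5133 + 0.4711 + 0.2317 + 0.3522
  = 1.5683 bits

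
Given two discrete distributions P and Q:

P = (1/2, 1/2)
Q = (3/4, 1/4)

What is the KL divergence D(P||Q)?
D(P||Q) = Σ P(i) log₂(P(i)/Q(i))
  i=0: (1/2) × log₂((1/2)/(3/4)) = (1/2) × log₂(2/3) = -0.2925
  i=1: (1/2) × log₂((1/2)/(1/4)) = (1/2) × log₂(2) = 0.5000
D(P||Q) = -0.2925 + 0.5000
  = 0.2075 bits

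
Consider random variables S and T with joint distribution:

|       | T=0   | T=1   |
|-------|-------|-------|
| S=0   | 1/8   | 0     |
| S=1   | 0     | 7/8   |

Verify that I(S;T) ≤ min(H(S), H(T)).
Marginal P(S) (row sums):
  P(S=0) = 1/8 + 0 = 1/8
  P(S=1) = 0 + 7/8 = 7/8
Marginal P(T) (column sums):
  P(T=0) = 1/8 + 0 = 1/8
  P(T=1) = 0 + 7/8 = 7/8

H(S) = -[(1/8)·log₂(1/8) + (7/8)·log₂(7/8)]
  = 0.3750 + 0.1686
  = 0.5436 bits
H(T) = -[(1/8)·log₂(1/8) + (7/8)·log₂(7/8)]
  = 0.3750 + 0.1686
  = 0.5436 bits
H(S,T) = -[(1/8)·log₂(1/8) + (7/8)·log₂(7/8)]
  = 0.3750 + 0.1686
  = 0.5436 bits

I(S;T) = H(S) + H(T) - H(S,T)
  = 0.5436 + 0.5436 - 0.5436
  = 0.5436 bits

min(H(S), H(T)) = min(0.5436, 0.5436) = 0.5436 bits
Since 0.5436 ≤ 0.5436, the bound is satisfied ✓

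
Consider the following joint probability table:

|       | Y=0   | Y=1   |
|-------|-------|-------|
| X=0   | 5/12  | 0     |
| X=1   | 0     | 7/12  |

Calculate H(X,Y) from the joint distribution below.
H(X,Y) = -Σ P(X,Y) log₂ P(X,Y), summed over the non-zero cells:
H(X,Y) = -[(5/12)·log₂(5/12) + (7/12)·log₂(7/12)]
  = 0.5263 + 0.4536
  = 0.9799 bits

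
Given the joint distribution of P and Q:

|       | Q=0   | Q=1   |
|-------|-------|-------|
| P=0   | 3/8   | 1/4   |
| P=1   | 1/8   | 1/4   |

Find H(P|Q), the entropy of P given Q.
Marginal P(Q) (column sums):
  P(Q=0) = 3/8 + 1/8 = 1/2
  P(Q=1) = 1/4 + 1/4 = 1/2

H(P|Q) = -Σ P(P,Q)·log₂ P(P|Q), where P(P|Q) = P(P,Q) / P(Q)
  (P=0,Q=0): P(P|Q) = (3/8)/(1/2) = 3/4;  -(3/8)·log₂(3/4) = 0.1556
  (P=0,Q=1): P(P|Q) = (1/4)/(1/2) = 1/2;  -(1/4)·log₂(1/2) = 0.2500
  (P=1,Q=0): P(P|Q) = (1/8)/(1/2) = 1/4;  -(1/8)·log₂(1/4) = 0.2500
  (P=1,Q=1): P(P|Q) = (1/4)/(1/2) = 1/2;  -(1/4)·log₂(1/2) = 0.2500
H(P|Q) = 0.1556 + 0.2500 + 0.2500 + 0.2500
  = 0.9056 bits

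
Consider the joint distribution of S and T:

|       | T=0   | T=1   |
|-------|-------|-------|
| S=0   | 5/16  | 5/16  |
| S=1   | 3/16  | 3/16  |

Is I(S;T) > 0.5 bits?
Marginal P(S) (row sums):
  P(S=0) = 5/16 + 5/16 = 5/8
  P(S=1) = 3/16 + 3/16 = 3/8
Marginal P(T) (column sums):
  P(T=0) = 5/16 + 3/16 = 1/2
  P(T=1) = 5/16 + 3/16 = 1/2

H(S) = -[(5/8)·log₂(5/8) + (3/8)·log₂(3/8)]
  = 0.4238 + 0.5306
  = 0.9544 bits
H(T) = -[(1/2)·log₂(1/2) + (1/2)·log₂(1/2)]
  = 0.5000 + 0.5000
  = 1.0000 bits
H(S,T) = -[(5/16)·log₂(5/16) + (5/16)·log₂(5/16) + (3/16)·log₂(3/16) + (3/16)·log₂(3/16)]
  = 0.5244 + 0.5244 + 0.4528 + 0.4528
  = 1.9544 bits

I(S;T) = H(S) + H(T) - H(S,T)
  = 0.9544 + 1.0000 - 1.9544
  = 0.0000 bits

No. I(S;T) = 0.0000 bits, which is ≤ 0.5 bits.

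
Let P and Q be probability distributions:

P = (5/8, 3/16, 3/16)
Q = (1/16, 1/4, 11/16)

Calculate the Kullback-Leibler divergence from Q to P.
D(P||Q) = Σ P(i) log₂(P(i)/Q(i))
  i=0: (5/8) × log₂((5/8)/(1/16)) = (5/8) × log₂(10) = 2.0762
  i=1: (3/16) × log₂((3/16)/(1/4)) = (3/16) × log₂(3/4) = -0.0778
  i=2: (3/16) × log₂((3/16)/(11/16)) = (3/16) × log₂(3/11) = -0.3515
D(P||Q) = 2.0762 - 0.0778 - 0.3515
  = 1.6469 bits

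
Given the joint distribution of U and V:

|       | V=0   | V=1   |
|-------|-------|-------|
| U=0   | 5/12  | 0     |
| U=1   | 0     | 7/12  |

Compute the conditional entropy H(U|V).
Marginal P(V) (column sums):
  P(V=0) = 5/12 + 0 = 5/12
  P(V=1) = 0 + 7/12 = 7/12

H(U|V) = -Σ P(U,V)·log₂ P(U|V), where P(U|V) = P(U,V) / P(V)
  (cells with P(U,V) = 0 contribute 0)
  (U=0,V=0): P(U|V) = (5/12)/(5/12) = 1;  -(5/12)·log₂(1) = 0.0000
  (U=1,V=1): P(U|V) = (7/12)/(7/12) = 1;  -(7/12)·log₂(1) = 0.0000
H(U|V) = 0.0000 + 0.0000
  = 0.0000 bits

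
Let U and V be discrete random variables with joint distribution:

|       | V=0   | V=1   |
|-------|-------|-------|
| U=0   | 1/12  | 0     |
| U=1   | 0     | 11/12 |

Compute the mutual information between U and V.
Marginal P(U) (row sums):
  P(U=0) = 1/12 + 0 = 1/12
  P(U=1) = 0 + 11/12 = 11/12
Marginal P(V) (column sums):
  P(V=0) = 1/12 + 0 = 1/12
  P(V=1) = 0 + 11/12 = 11/12

H(U) = -[(1/12)·log₂(1/12) + (11/12)·log₂(11/12)]
  = 0.2987 + 0.1151
  = 0.4138 bits
H(V) = -[(1/12)·log₂(1/12) + (11/12)·log₂(11/12)]
  = 0.2987 + 0.1151
  = 0.4138 bits
H(U,V) = -[(1/12)·log₂(1/12) + (11/12)·log₂(11/12)]
  = 0.2987 + 0.1151
  = 0.4138 bits

I(U;V) = H(U) + H(V) - H(U,V)
  = 0.4138 + 0.4138 - 0.4138
  = 0.4138 bits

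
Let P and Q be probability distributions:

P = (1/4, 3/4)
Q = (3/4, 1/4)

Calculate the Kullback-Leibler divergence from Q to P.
D(P||Q) = Σ P(i) log₂(P(i)/Q(i))
  i=0: (1/4) × log₂((1/4)/(3/4)) = (1/4) × log₂(1/3) = -0.3962
  i=1: (3/4) × log₂((3/4)/(1/4)) = (3/4) × log₂(3) = 1.1887
D(P||Q) = -0.3962 + 1.1887
  = 0.7925 bits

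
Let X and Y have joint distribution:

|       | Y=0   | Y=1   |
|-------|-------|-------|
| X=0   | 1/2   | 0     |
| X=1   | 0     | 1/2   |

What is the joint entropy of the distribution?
H(X,Y) = -Σ P(X,Y) log₂ P(X,Y), summed over the non-zero cells:
H(X,Y) = -[(1/2)·log₂(1/2) + (1/2)·log₂(1/2)]
  = 0.5000 + 0.5000
  = 1.0000 bits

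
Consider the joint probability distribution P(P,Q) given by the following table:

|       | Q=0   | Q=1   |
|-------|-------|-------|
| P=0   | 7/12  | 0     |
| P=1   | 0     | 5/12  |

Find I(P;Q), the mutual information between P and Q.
Marginal P(P) (row sums):
  P(P=0) = 7/12 + 0 = 7/12
  P(P=1) = 0 + 5/12 = 5/12
Marginal P(Q) (column sums):
  P(Q=0) = 7/12 + 0 = 7/12
  P(Q=1) = 0 + 5/12 = 5/12

H(P) = -[(7/12)·log₂(7/12) + (5/12)·log₂(5/12)]
  = 0.4536 + 0.5263
  = 0.9799 bits
H(Q) = -[(7/12)·log₂(7/12) + (5/12)·log₂(5/12)]
  = 0.4536 + 0.5263
  = 0.9799 bits
H(P,Q) = -[(7/12)·log₂(7/12) + (5/12)·log₂(5/12)]
  = 0.4536 + 0.5263
  = 0.9799 bits

I(P;Q) = H(P) + H(Q) - H(P,Q)
  = 0.9799 + 0.9799 - 0.9799
  = 0.9799 bits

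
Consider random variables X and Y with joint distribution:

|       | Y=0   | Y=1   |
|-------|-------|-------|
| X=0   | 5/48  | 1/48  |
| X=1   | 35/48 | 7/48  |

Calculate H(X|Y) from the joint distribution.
Marginal P(Y) (column sums):
  P(Y=0) = 5/48 + 35/48 = 5/6
  P(Y=1) = 1/48 + 7/48 = 1/6

H(X|Y) = -Σ P(X,Y)·log₂ P(X|Y), where P(X|Y) = P(X,Y) / P(Y)
  (X=0,Y=0): P(X|Y) = (5/48)/(5/6) = 1/8;  -(5/48)·log₂(1/8) = 0.3125
  (X=0,Y=1): P(X|Y) = (1/48)/(1/6) = 1/8;  -(1/48)·log₂(1/8) = 0.0625
  (X=1,Y=0): P(X|Y) = (35/48)/(5/6) = 7/8;  -(35/48)·log₂(7/8) = 0.1405
  (X=1,Y=1): P(X|Y) = (7/48)/(1/6) = 7/8;  -(7/48)·log₂(7/8) = 0.0281
H(X|Y) = 0.3125 + 0.0625 + 0.1405 + 0.0281
  = 0.5436 bits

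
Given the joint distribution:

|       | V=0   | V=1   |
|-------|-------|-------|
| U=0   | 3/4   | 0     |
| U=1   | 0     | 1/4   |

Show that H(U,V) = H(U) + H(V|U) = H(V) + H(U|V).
Marginal P(U) (row sums):
  P(U=0) = 3/4 + 0 = 3/4
  P(U=1) = 0 + 1/4 = 1/4
Marginal P(V) (column sums):
  P(V=0) = 3/4 + 0 = 3/4
  P(V=1) = 0 + 1/4 = 1/4

Decomposition 1: H(U) + H(V|U)
H(U) = -[(3/4)·log₂(3/4) + (1/4)·log₂(1/4)]
  = 0.3113 + 0.5000
  = 0.8113 bits
H(V|U) = -Σ P(U,V)·log₂ P(V|U), where P(V|U) = P(U,V) / P(U)
  (cells with P(U,V) = 0 contribute 0)
  (U=0,V=0): P(V|U) = (3/4)/(3/4) = 1;  -(3/4)·log₂(1) = 0.0000
  (U=1,V=1): P(V|U) = (1/4)/(1/4) = 1;  -(1/4)·log₂(1) = 0.0000
H(V|U) = 0.0000 + 0.0000
  = 0.0000 bits
H(U) + H(V|U) = 0.8113 + 0.0000 = 0.8113 bits

Decomposition 2: H(V) + H(U|V)
H(V) = -[(3/4)·log₂(3/4) + (1/4)·log₂(1/4)]
  = 0.3113 + 0.5000
  = 0.8113 bits
H(U|V) = -Σ P(U,V)·log₂ P(U|V), where P(U|V) = P(U,V) / P(V)
  (cells with P(U,V) = 0 contribute 0)
  (U=0,V=0): P(U|V) = (3/4)/(3/4) = 1;  -(3/4)·log₂(1) = 0.0000
  (U=1,V=1): P(U|V) = (1/4)/(1/4) = 1;  -(1/4)·log₂(1) = 0.0000
H(U|V) = 0.0000 + 0.0000
  = 0.0000 bits
H(V) + H(U|V) = 0.8113 + 0.0000 = 0.8113 bits

Direct computation of the joint entropy:
H(U,V) = -[(3/4)·log₂(3/4) + (1/4)·log₂(1/4)]
  = 0.3113 + 0.5000
  = 0.8113 bits

All three agree: H(U,V) = 0.8113 bits ✓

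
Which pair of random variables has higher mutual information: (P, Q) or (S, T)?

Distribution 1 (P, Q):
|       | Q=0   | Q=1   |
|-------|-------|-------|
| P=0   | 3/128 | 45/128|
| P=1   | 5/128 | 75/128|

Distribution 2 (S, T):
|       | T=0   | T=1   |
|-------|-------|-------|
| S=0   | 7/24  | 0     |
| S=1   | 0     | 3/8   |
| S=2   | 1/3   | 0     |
Distribution 1 (P, Q):
Marginal P(P) (row sums):
  P(P=0) = 3/128 + 45/128 = 3/8
  P(P=1) = 5/128 + 75/128 = 5/8
Marginal P(Q) (column sums):
  P(Q=0) = 3/128 + 5/128 = 1/16
  P(Q=1) = 45/128 + 75/128 = 15/16

H(P) = -[(3/8)·log₂(3/8) + (5/8)·log₂(5/8)]
  = 0.5306 + 0.4238
  = 0.9544 bits
H(Q) = -[(1/16)·log₂(1/16) + (15/16)·log₂(15/16)]
  = 0.2500 + 0.0873
  = 0.3373 bits
H(P,Q) = -[(3/128)·log₂(3/128) + (45/128)·log₂(45/128) + (5/128)·log₂(5/128) + (75/128)·log₂(75/128)]
  = 0.1269 + 0.5302 + 0.1827 + 0.4519
  = 1.2917 bits

I(P;Q) = H(P) + H(Q) - H(P,Q)
  = 0.9544 + 0.3373 - 1.2917
  = 0.0000 bits

Distribution 2 (S, T):
Marginal P(S) (row sums):
  P(S=0) = 7/24 + 0 = 7/24
  P(S=1) = 0 + 3/8 = 3/8
  P(S=2) = 1/3 + 0 = 1/3
Marginal P(T) (column sums):
  P(T=0) = 7/24 + 0 + 1/3 = 5/8
  P(T=1) = 0 + 3/8 + 0 = 3/8

H(S) = -[(7/24)·log₂(7/24) + (3/8)·log₂(3/8) + (1/3)·log₂(1/3)]
  = 0.5185 + 0.5306 + 0.5283
  = 1.5774 bits
H(T) = -[(5/8)·log₂(5/8) + (3/8)·log₂(3/8)]
  = 0.4238 + 0.5306
  = 0.9544 bits
H(S,T) = -[(7/24)·log₂(7/24) + (3/8)·log₂(3/8) + (1/3)·log₂(1/3)]
  = 0.5185 + 0.5306 + 0.5283
  = 1.5774 bits

I(S;T) = H(S) + H(T) - H(S,T)
  = 1.5774 + 0.9544 - 1.5774
  = 0.9544 bits

I(S;T) = 0.9544 bits > I(P;Q) = 0.0000 bits, so (S, T) has the higher mutual information (stronger dependence).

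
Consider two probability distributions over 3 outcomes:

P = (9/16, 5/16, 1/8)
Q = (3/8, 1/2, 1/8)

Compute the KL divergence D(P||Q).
D(P||Q) = Σ P(i) log₂(P(i)/Q(i))
  i=0: (9/16) × log₂((9/16)/(3/8)) = (9/16) × log₂(3/2) = 0.3290
  i=1: (5/16) × log₂((5/16)/(1/2)) = (5/16) × log₂(5/8) = -0.2119
  i=2: (1/8) × log₂((1/8)/(1/8)) = (1/8) × log₂(1) = 0.0000
D(P||Q) = 0.3290 - 0.2119 + 0.0000
  = 0.1171 bits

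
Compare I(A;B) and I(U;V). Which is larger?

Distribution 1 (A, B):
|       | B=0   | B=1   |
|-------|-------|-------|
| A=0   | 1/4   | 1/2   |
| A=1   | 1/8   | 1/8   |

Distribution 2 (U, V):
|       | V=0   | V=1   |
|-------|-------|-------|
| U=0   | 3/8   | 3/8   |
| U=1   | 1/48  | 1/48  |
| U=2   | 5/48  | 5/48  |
Distribution 1 (A, B):
Marginal P(A) (row sums):
  P(A=0) = 1/4 + 1/2 = 3/4
  P(A=1) = 1/8 + 1/8 = 1/4
Marginal P(B) (column sums):
  P(B=0) = 1/4 + 1/8 = 3/8
  P(B=1) = 1/2 + 1/8 = 5/8

H(A) = -[(3/4)·log₂(3/4) + (1/4)·log₂(1/4)]
  = 0.3113 + 0.5000
  = 0.8113 bits
H(B) = -[(3/8)·log₂(3/8) + (5/8)·log₂(5/8)]
  = 0.5306 + 0.4238
  = 0.9544 bits
H(A,B) = -[(1/4)·log₂(1/4) + (1/2)·log₂(1/2) + (1/8)·log₂(1/8) + (1/8)·log₂(1/8)]
  = 0.5000 + 0.5000 + 0.3750 + 0.3750
  = 1.7500 bits

I(A;B) = H(A) + H(B) - H(A,B)
  = 0.8113 + 0.9544 - 1.7500
  = 0.0157 bits

Distribution 2 (U, V):
Marginal P(U) (row sums):
  P(U=0) = 3/8 + 3/8 = 3/4
  P(U=1) = 1/48 + 1/48 = 1/24
  P(U=2) = 5/48 + 5/48 = 5/24
Marginal P(V) (column sums):
  P(V=0) = 3/8 + 1/48 + 5/48 = 1/2
  P(V=1) = 3/8 + 1/48 + 5/48 = 1/2

H(U) = -[(3/4)·log₂(3/4) + (1/24)·log₂(1/24) + (5/24)·log₂(5/24)]
  = 0.3113 + 0.1910 + 0.4715
  = 0.9738 bits
H(V) = -[(1/2)·log₂(1/2) + (1/2)·log₂(1/2)]
  = 0.5000 + 0.5000
  = 1.0000 bits
H(U,V) = -[(3/8)·log₂(3/8) + (3/8)·log₂(3/8) + (1/48)·log₂(1/48) + (1/48)·log₂(1/48) + (5/48)·log₂(5/48) + (5/48)·log₂(5/48)]
  = 0.5306 + 0.5306 + 0.1164 + 0.1164 + 0.3399 + 0.3399
  = 1.9738 bits

I(U;V) = H(U) + H(V) - H(U,V)
  = 0.9738 + 1.0000 - 1.9738
  = 0.0000 bits

I(A;B) = 0.0157 bits > I(U;V) = 0.0000 bits, so (A, B) has the higher mutual information (stronger dependence).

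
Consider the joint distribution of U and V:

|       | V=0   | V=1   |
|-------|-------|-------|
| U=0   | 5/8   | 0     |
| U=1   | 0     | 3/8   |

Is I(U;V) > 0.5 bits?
Marginal P(U) (row sums):
  P(U=0) = 5/8 + 0 = 5/8
  P(U=1) = 0 + 3/8 = 3/8
Marginal P(V) (column sums):
  P(V=0) = 5/8 + 0 = 5/8
  P(V=1) = 0 + 3/8 = 3/8

H(U) = -[(5/8)·log₂(5/8) + (3/8)·log₂(3/8)]
  = 0.4238 + 0.5306
  = 0.9544 bits
H(V) = -[(5/8)·log₂(5/8) + (3/8)·log₂(3/8)]
  = 0.4238 + 0.5306
  = 0.9544 bits
H(U,V) = -[(5/8)·log₂(5/8) + (3/8)·log₂(3/8)]
  = 0.4238 + 0.5306
  = 0.9544 bits

I(U;V) = H(U) + H(V) - H(U,V)
  = 0.9544 + 0.9544 - 0.9544
  = 0.9544 bits

Yes. I(U;V) = 0.9544 bits, which is > 0.5 bits.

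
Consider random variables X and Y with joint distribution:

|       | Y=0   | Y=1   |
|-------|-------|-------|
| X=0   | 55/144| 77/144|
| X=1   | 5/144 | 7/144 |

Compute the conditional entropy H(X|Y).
Marginal P(Y) (column sums):
  P(Y=0) = 55/144 + 5/144 = 5/12
  P(Y=1) = 77/144 + 7/144 = 7/12

H(X|Y) = -Σ P(X,Y)·log₂ P(X|Y), where P(X|Y) = P(X,Y) / P(Y)
  (X=0,Y=0): P(X|Y) = (55/144)/(5/12) = 11/12;  -(55/144)·log₂(11/12) = 0.0479
  (X=0,Y=1): P(X|Y) = (77/144)/(7/12) = 11/12;  -(77/144)·log₂(11/12) = 0.0671
  (X=1,Y=0): P(X|Y) = (5/144)/(5/12) = 1/12;  -(5/144)·log₂(1/12) = 0.1245
  (X=1,Y=1): P(X|Y) = (7/144)/(7/12) = 1/12;  -(7/144)·log₂(1/12) = 0.1743
H(X|Y) = 0.0479 + 0.0671 + 0.1245 + 0.1743
  = 0.4138 bits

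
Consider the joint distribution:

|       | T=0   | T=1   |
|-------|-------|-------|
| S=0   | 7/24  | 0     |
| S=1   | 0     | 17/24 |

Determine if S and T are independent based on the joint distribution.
Marginal P(S) (row sums):
  P(S=0) = 7/24 + 0 = 7/24
  P(S=1) = 0 + 17/24 = 17/24
Marginal P(T) (column sums):
  P(T=0) = 7/24 + 0 = 7/24
  P(T=1) = 0 + 17/24 = 17/24

S and T are independent iff P(S=i,T=j) = P(S=i)·P(T=j) for every cell.
  P(S=0)·P(T=0) = 7/24 × 7/24 = 49/576, but P(S=0,T=0) = 7/24 ✗

No, S and T are not independent. Quantitatively, I(S;T) > 0:

H(S) = -[(7/24)·log₂(7/24) + (17/24)·log₂(17/24)]
  = 0.5185 + 0.3524
  = 0.8709 bits
H(T) = -[(7/24)·log₂(7/24) + (17/24)·log₂(17/24)]
  = 0.5185 + 0.3524
  = 0.8709 bits
H(S,T) = -[(7/24)·log₂(7/24) + (17/24)·log₂(17/24)]
  = 0.5185 + 0.3524
  = 0.8709 bits
I(S;T) = H(S) + H(T) - H(S,T) = 0.8709 + 0.8709 - 0.8709 = 0.8709 bits > 0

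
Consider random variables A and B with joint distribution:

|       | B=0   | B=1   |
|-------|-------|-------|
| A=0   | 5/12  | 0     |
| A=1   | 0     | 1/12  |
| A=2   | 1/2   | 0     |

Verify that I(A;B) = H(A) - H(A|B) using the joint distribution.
Left side, from I(A;B) = H(A) + H(B) - H(A,B):
Marginal P(A) (row sums):
  P(A=0) = 5/12 + 0 = 5/12
  P(A=1) = 0 + 1/12 = 1/12
  P(A=2) = 1/2 + 0 = 1/2
Marginal P(B) (column sums):
  P(B=0) = 5/12 + 0 + 1/2 = 11/12
  P(B=1) = 0 + 1/12 + 0 = 1/12

H(A) = -[(5/12)·log₂(5/12) + (1/12)·log₂(1/12) + (1/2)·log₂(1/2)]
  = 0.5263 + 0.2987 + 0.5000
  = 1.3250 bits
H(B) = -[(11/12)·log₂(11/12) + (1/12)·log₂(1/12)]
  = 0.1151 + 0.2987
  = 0.4138 bits
H(A,B) = -[(5/12)·log₂(5/12) + (1/12)·log₂(1/12) + (1/2)·log₂(1/2)]
  = 0.5263 + 0.2987 + 0.5000
  = 1.3250 bits

I(A;B) = H(A) + H(B) - H(A,B)
  = 1.3250 + 0.4138 - 1.3250
  = 0.4138 bits

Right side, with H(A|B) computed directly from the conditional probabilities:
H(A|B) = -Σ P(A,B)·log₂ P(A|B), where P(A|B) = P(A,B) / P(B)
  (cells with P(A,B) = 0 contribute 0)
  (A=0,B=0): P(A|B) = (5/12)/(11/12) = 5/11;  -(5/12)·log₂(5/11) = 0.4740
  (A=1,B=1): P(A|B) = (1/12)/(1/12) = 1;  -(1/12)·log₂(1) = 0.0000
  (A=2,B=0): P(A|B) = (1/2)/(11/12) = 6/11;  -(1/2)·log₂(6/11) = 0.4372
H(A|B) = 0.4740 + 0.0000 + 0.4372
  = 0.9112 bits
H(A) - H(A|B) = 1.3250 - 0.9112 = 0.4138 bits

Both sides equal 0.4138 bits, so I(A;B) = H(A) - H(A|B) ✓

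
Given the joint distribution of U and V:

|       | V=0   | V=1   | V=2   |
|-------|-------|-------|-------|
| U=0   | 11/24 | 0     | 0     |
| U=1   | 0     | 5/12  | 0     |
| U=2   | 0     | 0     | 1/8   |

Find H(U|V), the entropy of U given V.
Marginal P(V) (column sums):
  P(V=0) = 11/24 + 0 + 0 = 11/24
  P(V=1) = 0 + 5/12 + 0 = 5/12
  P(V=2) = 0 + 0 + 1/8 = 1/8

H(U|V) = -Σ P(U,V)·log₂ P(U|V), where P(U|V) = P(U,V) / P(V)
  (cells with P(U,V) = 0 contribute 0)
  (U=0,V=0): P(U|V) = (11/24)/(11/24) = 1;  -(11/24)·log₂(1) = 0.0000
  (U=1,V=1): P(U|V) = (5/12)/(5/12) = 1;  -(5/12)·log₂(1) = 0.0000
  (U=2,V=2): P(U|V) = (1/8)/(1/8) = 1;  -(1/8)·log₂(1) = 0.0000
H(U|V) = 0.0000 + 0.0000 + 0.0000
  = 0.0000 bits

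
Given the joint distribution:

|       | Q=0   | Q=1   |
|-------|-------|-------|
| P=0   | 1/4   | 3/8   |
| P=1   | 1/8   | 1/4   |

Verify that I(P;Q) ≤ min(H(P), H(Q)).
Marginal P(P) (row sums):
  P(P=0) = 1/4 + 3/8 = 5/8
  P(P=1) = 1/8 + 1/4 = 3/8
Marginal P(Q) (column sums):
  P(Q=0) = 1/4 + 1/8 = 3/8
  P(Q=1) = 3/8 + 1/4 = 5/8

H(P) = -[(5/8)·log₂(5/8) + (3/8)·log₂(3/8)]
  = 0.4238 + 0.5306
  = 0.9544 bits
H(Q) = -[(3/8)·log₂(3/8) + (5/8)·log₂(5/8)]
  = 0.5306 + 0.4238
  = 0.9544 bits
H(P,Q) = -[(1/4)·log₂(1/4) + (3/8)·log₂(3/8) + (1/8)·log₂(1/8) + (1/4)·log₂(1/4)]
  = 0.5000 + 0.5306 + 0.3750 + 0.5000
  = 1.9056 bits

I(P;Q) = H(P) + H(Q) - H(P,Q)
  = 0.9544 + 0.9544 - 1.9056
  = 0.0032 bits

min(H(P), H(Q)) = min(0.9544, 0.9544) = 0.9544 bits
Since 0.0032 ≤ 0.9544, the bound is satisfied ✓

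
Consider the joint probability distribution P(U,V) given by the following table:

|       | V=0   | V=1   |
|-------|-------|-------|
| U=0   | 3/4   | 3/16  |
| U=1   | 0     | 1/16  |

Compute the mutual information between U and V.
Marginal P(U) (row sums):
  P(U=0) = 3/4 + 3/16 = 15/16
  P(U=1) = 0 + 1/16 = 1/16
Marginal P(V) (column sums):
  P(V=0) = 3/4 + 0 = 3/4
  P(V=1) = 3/16 + 1/16 = 1/4

H(U) = -[(15/16)·log₂(15/16) + (1/16)·log₂(1/16)]
  = 0.0873 + 0.2500
  = 0.3373 bits
H(V) = -[(3/4)·log₂(3/4) + (1/4)·log₂(1/4)]
  = 0.3113 + 0.5000
  = 0.8113 bits
H(U,V) = -[(3/4)·log₂(3/4) + (3/16)·log₂(3/16) + (1/16)·log₂(1/16)]
  = 0.3113 + 0.4528 + 0.2500
  = 1.0141 bits

I(U;V) = H(U) + H(V) - H(U,V)
  = 0.3373 + 0.8113 - 1.0141
  = 0.1345 bits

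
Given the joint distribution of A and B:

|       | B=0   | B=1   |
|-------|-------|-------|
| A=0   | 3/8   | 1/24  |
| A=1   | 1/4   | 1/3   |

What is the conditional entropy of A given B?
Marginal P(B) (column sums):
  P(B=0) = 3/8 + 1/4 = 5/8
  P(B=1) = 1/24 + 1/3 = 3/8

H(A|B) = -Σ P(A,B)·log₂ P(A|B), where P(A|B) = P(A,B) / P(B)
  (A=0,B=0): P(A|B) = (3/8)/(5/8) = 3/5;  -(3/8)·log₂(3/5) = 0.2764
  (A=0,B=1): P(A|B) = (1/24)/(3/8) = 1/9;  -(1/24)·log₂(1/9) = 0.1321
  (A=1,B=0): P(A|B) = (1/4)/(5/8) = 2/5;  -(1/4)·log₂(2/5) = 0.3305
  (A=1,B=1): P(A|B) = (1/3)/(3/8) = 8/9;  -(1/3)·log₂(8/9) = 0.0566
H(A|B) = 0.2764 + 0.1321 + 0.3305 + 0.0566
  = 0.7956 bits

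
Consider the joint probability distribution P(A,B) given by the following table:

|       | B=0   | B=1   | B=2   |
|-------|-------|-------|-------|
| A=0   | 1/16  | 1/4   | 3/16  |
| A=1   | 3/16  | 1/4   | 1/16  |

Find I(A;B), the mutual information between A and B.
Marginal P(A) (row sums):
  P(A=0) = 1/16 + 1/4 + 3/16 = 1/2
  P(A=1) = 3/16 + 1/4 + 1/16 = 1/2
Marginal P(B) (column sums):
  P(B=0) = 1/16 + 3/16 = 1/4
  P(B=1) = 1/4 + 1/4 = 1/2
  P(B=2) = 3/16 + 1/16 = 1/4

H(A) = -[(1/2)·log₂(1/2) + (1/2)·log₂(1/2)]
  = 0.5000 + 0.5000
  = 1.0000 bits
H(B) = -[(1/4)·log₂(1/4) + (1/2)·log₂(1/2) + (1/4)·log₂(1/4)]
  = 0.5000 + 0.5000 + 0.5000
  = 1.5000 bits
H(A,B) = -[(1/16)·log₂(1/16) + (1/4)·log₂(1/4) + (3/16)·log₂(3/16) + (3/16)·log₂(3/16) + (1/4)·log₂(1/4) + (1/16)·log₂(1/16)]
  = 0.2500 + 0.5000 + 0.4528 + 0.4528 + 0.5000 + 0.2500
  = 2.4056 bits

I(A;B) = H(A) + H(B) - H(A,B)
  = 1.0000 + 1.5000 - 2.4056
  = 0.0944 bits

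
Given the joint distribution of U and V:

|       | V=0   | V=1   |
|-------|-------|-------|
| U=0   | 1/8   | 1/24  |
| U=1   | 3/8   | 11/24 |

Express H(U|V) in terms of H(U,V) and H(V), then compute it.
H(U|V) = H(U,V) - H(V)

Marginal P(V) (column sums):
  P(V=0) = 1/8 + 3/8 = 1/2
  P(V=1) = 1/24 + 11/24 = 1/2

H(U,V) = -[(1/8)·log₂(1/8) + (1/24)·log₂(1/24) + (3/8)·log₂(3/8) + (11/24)·log₂(11/24)]
  = 0.3750 + 0.1910 + 0.5306 + 0.5159
  = 1.6125 bits
H(V) = -[(1/2)·log₂(1/2) + (1/2)·log₂(1/2)]
  = 0.5000 + 0.5000
  = 1.0000 bits

H(U|V) = 1.6125 - 1.0000 = 0.6125 bits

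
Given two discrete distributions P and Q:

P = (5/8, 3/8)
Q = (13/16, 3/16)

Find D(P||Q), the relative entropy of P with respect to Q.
D(P||Q) = Σ P(i) log₂(P(i)/Q(i))
  i=0: (5/8) × log₂((5/8)/(13/16)) = (5/8) × log₂(10/13) = -0.2366
  i=1: (3/8) × log₂((3/8)/(3/16)) = (3/8) × log₂(2) = 0.3750
D(P||Q) = -0.2366 + 0.3750
  = 0.1384 bits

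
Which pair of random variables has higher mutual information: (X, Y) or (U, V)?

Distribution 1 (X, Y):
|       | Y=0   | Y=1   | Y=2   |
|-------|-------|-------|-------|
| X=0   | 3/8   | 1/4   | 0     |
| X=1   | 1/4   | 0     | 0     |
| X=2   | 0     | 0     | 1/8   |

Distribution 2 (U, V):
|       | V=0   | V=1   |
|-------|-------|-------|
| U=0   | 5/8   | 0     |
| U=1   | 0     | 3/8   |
Distribution 1 (X, Y):
Marginal P(X) (row sums):
  P(X=0) = 3/8 + 1/4 + 0 = 5/8
  P(X=1) = 1/4 + 0 + 0 = 1/4
  P(X=2) = 0 + 0 + 1/8 = 1/8
Marginal P(Y) (column sums):
  P(Y=0) = 3/8 + 1/4 + 0 = 5/8
  P(Y=1) = 1/4 + 0 + 0 = 1/4
  P(Y=2) = 0 + 0 + 1/8 = 1/8

H(X) = -[(5/8)·log₂(5/8) + (1/4)·log₂(1/4) + (1/8)·log₂(1/8)]
  = 0.4238 + 0.5000 + 0.3750
  = 1.2988 bits
H(Y) = -[(5/8)·log₂(5/8) + (1/4)·log₂(1/4) + (1/8)·log₂(1/8)]
  = 0.4238 + 0.5000 + 0.3750
  = 1.2988 bits
H(X,Y) = -[(3/8)·log₂(3/8) + (1/4)·log₂(1/4) + (1/4)·log₂(1/4) + (1/8)·log₂(1/8)]
  = 0.5306 + 0.5000 + 0.5000 + 0.3750
  = 1.9056 bits

I(X;Y) = H(X) + H(Y) - H(X,Y)
  = 1.2988 + 1.2988 - 1.9056
  = 0.6920 bits

Distribution 2 (U, V):
Marginal P(U) (row sums):
  P(U=0) = 5/8 + 0 = 5/8
  P(U=1) = 0 + 3/8 = 3/8
Marginal P(V) (column sums):
  P(V=0) = 5/8 + 0 = 5/8
  P(V=1) = 0 + 3/8 = 3/8

H(U) = -[(5/8)·log₂(5/8) + (3/8)·log₂(3/8)]
  = 0.4238 + 0.5306
  = 0.9544 bits
H(V) = -[(5/8)·log₂(5/8) + (3/8)·log₂(3/8)]
  = 0.4238 + 0.5306
  = 0.9544 bits
H(U,V) = -[(5/8)·log₂(5/8) + (3/8)·log₂(3/8)]
  = 0.4238 + 0.5306
  = 0.9544 bits

I(U;V) = H(U) + H(V) - H(U,V)
  = 0.9544 + 0.9544 - 0.9544
  = 0.9544 bits

I(U;V) = 0.9544 bits > I(X;Y) = 0.6920 bits, so (U, V) has the higher mutual information (stronger dependence).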